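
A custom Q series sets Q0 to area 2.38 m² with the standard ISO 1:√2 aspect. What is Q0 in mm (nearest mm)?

1297 × 1835 mm

Let the short side be w mm. Then w · w√2 = 2.38 m² = 2,380,000 mm².
w² = 2,380,000/√2, so w ≈ 1297.3 mm; long side = w√2 ≈ 1834.6 mm.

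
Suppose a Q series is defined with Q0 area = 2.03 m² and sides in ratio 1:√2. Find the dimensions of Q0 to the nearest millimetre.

1198 × 1694 mm

Let the short side be w mm. Then w · w√2 = 2.03 m² = 2,030,000 mm².
w² = 2,030,000/√2, so w ≈ 1198.1 mm; long side = w√2 ≈ 1694.4 mm.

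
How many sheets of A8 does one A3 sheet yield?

32

Each ISO step halves the sheet: 1 × A3 → 2 × A4 → 4 × A5 → 8 × A6 → …
From A3 to A8 is 5 halving steps: 2^5 = 32.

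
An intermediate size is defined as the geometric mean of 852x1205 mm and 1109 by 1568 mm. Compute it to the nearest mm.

972 × 1375 mm

Short side: √(852 · 1109) = √944868 ≈ 972.0 → 972 mm
Long side: √(1205 · 1568) = √1889440 ≈ 1374.6 → 1375 mm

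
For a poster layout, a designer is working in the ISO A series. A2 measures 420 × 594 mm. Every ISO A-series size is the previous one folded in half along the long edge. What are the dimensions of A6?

105 × 148 mm

A3: ⌊594/2⌋ × 420 = 297 × 420 mm
A4: ⌊420/2⌋ × 297 = 210 × 297 mm
A5: ⌊297/2⌋ × 210 = 148 × 210 mm
A6: ⌊210/2⌋ × 148 = 105 × 148 mm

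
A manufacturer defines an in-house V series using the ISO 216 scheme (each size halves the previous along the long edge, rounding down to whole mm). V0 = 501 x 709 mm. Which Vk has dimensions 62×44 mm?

V0: 501 × 709 mm
V1: 354 × 501 mm
V2: 250 × 354 mm
V3: 177 × 250 mm
V4: 125 × 177 mm
V5: 88 × 125 mm
V6: 62 × 88 mm
V7: 44 × 62 mm
V8: 31 × 44 mm
→ matches V7.

V7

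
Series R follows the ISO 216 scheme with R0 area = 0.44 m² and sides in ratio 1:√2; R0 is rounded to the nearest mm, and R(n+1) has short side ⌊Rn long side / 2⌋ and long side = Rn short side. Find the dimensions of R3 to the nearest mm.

Let R0's short side be w mm. w · w√2 = 0.44 m² = 440,000 mm², so w ≈ 557.8 mm and w√2 ≈ 788.8 mm → R0 = 558 × 789 mm.
R1: ⌊789/2⌋ × 558 = 394 × 558 mm
R2: ⌊558/2⌋ × 394 = 279 × 394 mm
R3: ⌊394/2⌋ × 279 = 197 × 279 mm

197 × 279 mm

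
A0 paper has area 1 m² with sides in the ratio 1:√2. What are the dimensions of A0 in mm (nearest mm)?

Let the short side be w mm. Then the long side is w√2 and w · w√2 = 10⁶ mm².
w² = 10⁶/√2, so w = 1000 / 2^(1/4) ≈ 840.9 mm; long side = 1000 · 2^(1/4) ≈ 1189.2 mm.

841 × 1189 mm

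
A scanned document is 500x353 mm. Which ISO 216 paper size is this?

B3 (353 × 500 mm)

Aspect ratio 500/353 ≈ 1.416 — close to the ISO √2 ≈ 1.414.
In the B-series (B0 = 1000 × 1414 mm): B3 = 353 × 500 mm.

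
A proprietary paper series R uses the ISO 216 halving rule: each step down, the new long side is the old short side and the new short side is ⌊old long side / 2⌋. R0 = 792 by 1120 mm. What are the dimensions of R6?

R1: ⌊1120/2⌋ × 792 = 560 × 792 mm
R2: ⌊792/2⌋ × 560 = 396 × 560 mm
R3: ⌊560/2⌋ × 396 = 280 × 396 mm
R4: ⌊396/2⌋ × 280 = 198 × 280 mm
R5: ⌊280/2⌋ × 198 = 140 × 198 mm
R6: ⌊198/2⌋ × 140 = 99 × 140 mm

99 × 140 mm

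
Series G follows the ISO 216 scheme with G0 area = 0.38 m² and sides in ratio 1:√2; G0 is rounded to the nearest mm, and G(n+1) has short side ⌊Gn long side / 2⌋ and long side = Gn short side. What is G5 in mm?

Let G0's short side be w mm. w · w√2 = 0.38 m² = 380,000 mm², so w ≈ 518.4 mm and w√2 ≈ 733.1 mm → G0 = 518 × 733 mm.
G1: ⌊733/2⌋ × 518 = 366 × 518 mm
G2: ⌊518/2⌋ × 366 = 259 × 366 mm
G3: ⌊366/2⌋ × 259 = 183 × 259 mm
G4: ⌊259/2⌋ × 183 = 129 × 183 mm
G5: ⌊183/2⌋ × 129 = 91 × 129 mm

91 × 129 mm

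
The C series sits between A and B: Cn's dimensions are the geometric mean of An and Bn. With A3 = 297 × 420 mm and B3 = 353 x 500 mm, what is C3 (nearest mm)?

324 × 458 mm

Short side: √(297 · 353) = √104841 ≈ 323.8 → 324 mm
Long side: √(420 · 500) = √210000 ≈ 458.3 → 458 mm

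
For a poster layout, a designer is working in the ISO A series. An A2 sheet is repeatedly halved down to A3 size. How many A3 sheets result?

2

A2 = 420 × 594 mm; A3 = 297 × 420 mm.
Each halving step doubles the count; 1 step from A2 to A3.
2^1 = 2.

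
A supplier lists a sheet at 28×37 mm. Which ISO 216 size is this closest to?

Aspect ratio 37/28 ≈ 1.321 (ISO target is √2 ≈ 1.414).
In the A-series (A0 area = 1 m²): A10 = 26 × 37 mm.
Off by 2 mm total — nearest standard size.

A10 (26 × 37 mm)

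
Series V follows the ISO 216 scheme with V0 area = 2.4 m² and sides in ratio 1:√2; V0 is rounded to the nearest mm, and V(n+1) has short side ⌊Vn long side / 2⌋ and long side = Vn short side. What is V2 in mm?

651 × 921 mm

Let V0's short side be w mm. w · w√2 = 2.4 m² = 2,400,000 mm², so w ≈ 1302.7 mm and w√2 ≈ 1842.3 mm → V0 = 1303 × 1842 mm.
V1: ⌊1842/2⌋ × 1303 = 921 × 1303 mm
V2: ⌊1303/2⌋ × 921 = 651 × 921 mm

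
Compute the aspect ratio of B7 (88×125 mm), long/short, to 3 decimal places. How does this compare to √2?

1.420

125 / 88 = 1.420
ISO 216 targets √2 ≈ 1.414; the +0.006 deviation is from mm rounding.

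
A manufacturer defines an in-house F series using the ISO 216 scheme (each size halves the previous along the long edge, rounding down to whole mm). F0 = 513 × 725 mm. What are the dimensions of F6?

F1 = 362 × 513 mm (from F0 by 1 halving).
F2: ⌊513/2⌋ × 362 = 256 × 362 mm
F3: ⌊362/2⌋ × 256 = 181 × 256 mm
F4: ⌊256/2⌋ × 181 = 128 × 181 mm
F5: ⌊181/2⌋ × 128 = 90 × 128 mm
F6: ⌊128/2⌋ × 90 = 64 × 90 mm

64 × 90 mm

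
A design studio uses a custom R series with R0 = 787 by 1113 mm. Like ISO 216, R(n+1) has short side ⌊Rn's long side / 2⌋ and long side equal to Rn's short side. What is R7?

69 × 98 mm

R1 = 556 × 787 mm (from R0 by 1 halving).
R2: ⌊787/2⌋ × 556 = 393 × 556 mm
R3: ⌊556/2⌋ × 393 = 278 × 393 mm
R4: ⌊393/2⌋ × 278 = 196 × 278 mm
R5: ⌊278/2⌋ × 196 = 139 × 196 mm
R6: ⌊196/2⌋ × 139 = 98 × 139 mm
R7: ⌊139/2⌋ × 98 = 69 × 98 mm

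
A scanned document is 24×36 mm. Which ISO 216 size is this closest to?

A10 (26 × 37 mm)

Aspect ratio 36/24 ≈ 1.500 (ISO target is √2 ≈ 1.414).
In the A-series (A0 area = 1 m²): A10 = 26 × 37 mm.
Off by 3 mm total — nearest standard size.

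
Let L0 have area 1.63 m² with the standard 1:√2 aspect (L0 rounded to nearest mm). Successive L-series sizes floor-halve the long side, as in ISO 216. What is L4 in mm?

Let L0's short side be w mm. w · w√2 = 1.63 m² = 1,630,000 mm², so w ≈ 1073.6 mm and w√2 ≈ 1518.3 mm → L0 = 1074 × 1518 mm.
L1: ⌊1518/2⌋ × 1074 = 759 × 1074 mm
L2: ⌊1074/2⌋ × 759 = 537 × 759 mm
L3: ⌊759/2⌋ × 537 = 379 × 537 mm
L4: ⌊537/2⌋ × 379 = 268 × 379 mm

268 × 379 mm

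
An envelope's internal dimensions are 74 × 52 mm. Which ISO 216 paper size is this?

Aspect ratio 74/52 ≈ 1.423 — close to the ISO √2 ≈ 1.414.
In the A-series (A0 area = 1 m²): A8 = 52 × 74 mm.

A8 (52 × 74 mm)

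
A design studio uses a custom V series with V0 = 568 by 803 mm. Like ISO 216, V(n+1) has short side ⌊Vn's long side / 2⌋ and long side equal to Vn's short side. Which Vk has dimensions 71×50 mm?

V7

V0: 568 × 803 mm
V1: 401 × 568 mm
V2: 284 × 401 mm
V3: 200 × 284 mm
V4: 142 × 200 mm
V5: 100 × 142 mm
V6: 71 × 100 mm
V7: 50 × 71 mm
V8: 35 × 50 mm
→ matches V7.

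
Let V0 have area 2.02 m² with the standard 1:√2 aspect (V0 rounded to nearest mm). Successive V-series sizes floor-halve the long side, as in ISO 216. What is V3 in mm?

Let V0's short side be w mm. w · w√2 = 2.02 m² = 2,020,000 mm², so w ≈ 1195.1 mm and w√2 ≈ 1690.2 mm → V0 = 1195 × 1690 mm.
V1: ⌊1690/2⌋ × 1195 = 845 × 1195 mm
V2: ⌊1195/2⌋ × 845 = 597 × 845 mm
V3: ⌊845/2⌋ × 597 = 422 × 597 mm

422 × 597 mm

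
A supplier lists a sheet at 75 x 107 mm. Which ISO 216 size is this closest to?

Aspect ratio 107/75 ≈ 1.427 — close to the ISO √2 ≈ 1.414.
In the A-series (A0 area = 1 m²): A7 = 74 × 105 mm.
Off by 3 mm total — nearest standard size.

A7 (74 × 105 mm)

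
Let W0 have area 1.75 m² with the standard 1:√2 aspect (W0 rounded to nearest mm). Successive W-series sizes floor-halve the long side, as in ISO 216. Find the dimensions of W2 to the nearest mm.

Let W0's short side be w mm. w · w√2 = 1.75 m² = 1,750,000 mm², so w ≈ 1112.4 mm and w√2 ≈ 1573.2 mm → W0 = 1112 × 1573 mm.
W1: ⌊1573/2⌋ × 1112 = 786 × 1112 mm
W2: ⌊1112/2⌋ × 786 = 556 × 786 mm

556 × 786 mm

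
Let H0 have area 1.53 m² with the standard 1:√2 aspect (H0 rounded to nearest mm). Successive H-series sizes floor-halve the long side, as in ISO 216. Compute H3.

367 × 520 mm

Let H0's short side be w mm. w · w√2 = 1.53 m² = 1,530,000 mm², so w ≈ 1040.1 mm and w√2 ≈ 1471.0 mm → H0 = 1040 × 1471 mm.
H1: ⌊1471/2⌋ × 1040 = 735 × 1040 mm
H2: ⌊1040/2⌋ × 735 = 520 × 735 mm
H3: ⌊735/2⌋ × 520 = 367 × 520 mm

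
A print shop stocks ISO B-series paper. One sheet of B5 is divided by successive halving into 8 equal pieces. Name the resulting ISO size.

B8

8 = 2^3, so 3 halving steps.
B5 → B6 → … → B8 after 3 steps.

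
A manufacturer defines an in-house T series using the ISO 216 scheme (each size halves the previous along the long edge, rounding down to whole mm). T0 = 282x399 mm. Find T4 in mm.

70 × 99 mm

T1 = 199 × 282 mm (from T0 by 1 halving).
T2: ⌊282/2⌋ × 199 = 141 × 199 mm
T3: ⌊199/2⌋ × 141 = 99 × 141 mm
T4: ⌊141/2⌋ × 99 = 70 × 99 mm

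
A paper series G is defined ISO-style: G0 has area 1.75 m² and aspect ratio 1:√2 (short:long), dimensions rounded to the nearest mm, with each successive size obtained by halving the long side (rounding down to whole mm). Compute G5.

196 × 278 mm

Let G0's short side be w mm. w · w√2 = 1.75 m² = 1,750,000 mm², so w ≈ 1112.4 mm and w√2 ≈ 1573.2 mm → G0 = 1112 × 1573 mm.
G1: ⌊1573/2⌋ × 1112 = 786 × 1112 mm
G2: ⌊1112/2⌋ × 786 = 556 × 786 mm
G3: ⌊786/2⌋ × 556 = 393 × 556 mm
G4: ⌊556/2⌋ × 393 = 278 × 393 mm
G5: ⌊393/2⌋ × 278 = 196 × 278 mm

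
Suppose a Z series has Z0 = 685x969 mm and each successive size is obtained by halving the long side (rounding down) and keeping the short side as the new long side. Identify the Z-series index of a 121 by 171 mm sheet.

Z5

Z0: 685 × 969 mm
Z1: 484 × 685 mm
Z2: 342 × 484 mm
Z3: 242 × 342 mm
Z4: 171 × 242 mm
Z5: 121 × 171 mm
Z6: 85 × 121 mm
→ matches Z5.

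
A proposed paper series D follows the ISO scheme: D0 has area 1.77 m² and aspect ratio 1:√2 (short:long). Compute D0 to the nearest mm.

Let the short side be w mm. Then w · w√2 = 1.77 m² = 1,770,000 mm².
w² = 1,770,000/√2, so w ≈ 1118.7 mm; long side = w√2 ≈ 1582.1 mm.

1119 × 1582 mm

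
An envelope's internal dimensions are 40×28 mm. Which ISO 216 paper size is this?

Aspect ratio 40/28 ≈ 1.429 — close to the ISO √2 ≈ 1.414.
In the C-series (envelope sizes, between A and B): C10 = 28 × 40 mm.

C10 (28 × 40 mm)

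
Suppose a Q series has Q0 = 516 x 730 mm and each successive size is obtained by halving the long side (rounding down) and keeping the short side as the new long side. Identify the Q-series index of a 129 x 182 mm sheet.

Q4

Q0: 516 × 730 mm
Q1: 365 × 516 mm
Q2: 258 × 365 mm
Q3: 182 × 258 mm
Q4: 129 × 182 mm
Q5: 91 × 129 mm
→ matches Q4.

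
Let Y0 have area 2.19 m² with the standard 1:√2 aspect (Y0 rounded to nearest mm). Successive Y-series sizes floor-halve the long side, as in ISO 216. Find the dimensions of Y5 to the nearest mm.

Let Y0's short side be w mm. w · w√2 = 2.19 m² = 2,190,000 mm², so w ≈ 1244.4 mm and w√2 ≈ 1759.9 mm → Y0 = 1244 × 1760 mm.
Y1: ⌊1760/2⌋ × 1244 = 880 × 1244 mm
Y2: ⌊1244/2⌋ × 880 = 622 × 880 mm
Y3: ⌊880/2⌋ × 622 = 440 × 622 mm
Y4: ⌊622/2⌋ × 440 = 311 × 440 mm
Y5: ⌊440/2⌋ × 311 = 220 × 311 mm

220 × 311 mm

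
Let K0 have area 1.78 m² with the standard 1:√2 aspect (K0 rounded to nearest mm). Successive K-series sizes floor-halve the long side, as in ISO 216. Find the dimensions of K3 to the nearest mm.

Let K0's short side be w mm. w · w√2 = 1.78 m² = 1,780,000 mm², so w ≈ 1121.9 mm and w√2 ≈ 1586.6 mm → K0 = 1122 × 1587 mm.
K1: ⌊1587/2⌋ × 1122 = 793 × 1122 mm
K2: ⌊1122/2⌋ × 793 = 561 × 793 mm
K3: ⌊793/2⌋ × 561 = 396 × 561 mm

396 × 561 mm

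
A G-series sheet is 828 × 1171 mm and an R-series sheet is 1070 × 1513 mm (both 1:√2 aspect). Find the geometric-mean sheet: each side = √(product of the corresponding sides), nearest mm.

Short side: √(828 · 1070) = √885960 ≈ 941.3 → 941 mm
Long side: √(1171 · 1513) = √1771723 ≈ 1331.1 → 1331 mm

941 × 1331 mm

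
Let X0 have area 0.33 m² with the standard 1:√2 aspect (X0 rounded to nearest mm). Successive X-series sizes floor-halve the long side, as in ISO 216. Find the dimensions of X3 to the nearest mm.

170 × 241 mm

Let X0's short side be w mm. w · w√2 = 0.33 m² = 330,000 mm², so w ≈ 483.1 mm and w√2 ≈ 683.1 mm → X0 = 483 × 683 mm.
X1: ⌊683/2⌋ × 483 = 341 × 483 mm
X2: ⌊483/2⌋ × 341 = 241 × 341 mm
X3: ⌊341/2⌋ × 241 = 170 × 241 mm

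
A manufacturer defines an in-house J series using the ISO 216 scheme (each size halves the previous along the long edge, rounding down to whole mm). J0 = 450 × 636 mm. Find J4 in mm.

112 × 159 mm

J1: ⌊636/2⌋ × 450 = 318 × 450 mm
J2: ⌊450/2⌋ × 318 = 225 × 318 mm
J3: ⌊318/2⌋ × 225 = 159 × 225 mm
J4: ⌊225/2⌋ × 159 = 112 × 159 mm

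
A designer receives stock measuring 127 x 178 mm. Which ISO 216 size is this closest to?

B6 (125 × 176 mm)

Aspect ratio 178/127 ≈ 1.402 — close to the ISO √2 ≈ 1.414.
In the B-series (B0 = 1000 × 1414 mm): B6 = 125 × 176 mm.
Off by 4 mm total — nearest standard size.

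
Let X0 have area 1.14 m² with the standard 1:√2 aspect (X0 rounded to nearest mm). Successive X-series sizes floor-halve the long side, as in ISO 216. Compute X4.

224 × 317 mm

Let X0's short side be w mm. w · w√2 = 1.14 m² = 1,140,000 mm², so w ≈ 897.8 mm and w√2 ≈ 1269.7 mm → X0 = 898 × 1270 mm.
X1: ⌊1270/2⌋ × 898 = 635 × 898 mm
X2: ⌊898/2⌋ × 635 = 449 × 635 mm
X3: ⌊635/2⌋ × 449 = 317 × 449 mm
X4: ⌊449/2⌋ × 317 = 224 × 317 mm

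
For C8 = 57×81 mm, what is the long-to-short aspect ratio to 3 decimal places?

1.421

81 / 57 = 1.421
ISO 216 targets √2 ≈ 1.414; the +0.007 deviation is from mm rounding.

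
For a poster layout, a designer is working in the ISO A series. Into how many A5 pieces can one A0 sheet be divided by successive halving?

A0 = 841 × 1189 mm; A5 = 148 × 210 mm.
Each halving step doubles the count; 5 steps from A0 to A5.
2^5 = 32.

32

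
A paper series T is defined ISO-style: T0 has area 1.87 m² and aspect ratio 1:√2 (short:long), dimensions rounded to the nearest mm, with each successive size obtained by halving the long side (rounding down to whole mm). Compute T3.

Let T0's short side be w mm. w · w√2 = 1.87 m² = 1,870,000 mm², so w ≈ 1149.9 mm and w√2 ≈ 1626.2 mm → T0 = 1150 × 1626 mm.
T1: ⌊1626/2⌋ × 1150 = 813 × 1150 mm
T2: ⌊1150/2⌋ × 813 = 575 × 813 mm
T3: ⌊813/2⌋ × 575 = 406 × 575 mm

406 × 575 mm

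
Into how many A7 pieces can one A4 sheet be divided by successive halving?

Each ISO step halves the sheet: 1 × A4 → 2 × A5 → 4 × A6 → 8 × A7
From A4 to A7 is 3 halving steps: 2^3 = 8.

8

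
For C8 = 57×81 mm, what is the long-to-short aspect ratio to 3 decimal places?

81 / 57 = 1.421
ISO 216 targets √2 ≈ 1.414; the +0.007 deviation is from mm rounding.

1.421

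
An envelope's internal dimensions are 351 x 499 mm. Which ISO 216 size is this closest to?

Aspect ratio 499/351 ≈ 1.422 — close to the ISO √2 ≈ 1.414.
In the B-series (B0 = 1000 × 1414 mm): B3 = 353 × 500 mm.
Off by 3 mm total — nearest standard size.

B3 (353 × 500 mm)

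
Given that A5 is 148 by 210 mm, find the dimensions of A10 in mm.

A6: ⌊210/2⌋ × 148 = 105 × 148 mm
A7: ⌊148/2⌋ × 105 = 74 × 105 mm
A8: ⌊105/2⌋ × 74 = 52 × 74 mm
A9: ⌊74/2⌋ × 52 = 37 × 52 mm
A10: ⌊52/2⌋ × 37 = 26 × 37 mm

26 × 37 mm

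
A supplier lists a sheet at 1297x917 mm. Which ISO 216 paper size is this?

C0 (917 × 1297 mm)

Aspect ratio 1297/917 ≈ 1.414 — close to the ISO √2 ≈ 1.414.
In the C-series (envelope sizes, between A and B): C0 = 917 × 1297 mm.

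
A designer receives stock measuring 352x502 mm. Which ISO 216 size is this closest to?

B3 (353 × 500 mm)

Aspect ratio 502/352 ≈ 1.426 — close to the ISO √2 ≈ 1.414.
In the B-series (B0 = 1000 × 1414 mm): B3 = 353 × 500 mm.
Off by 3 mm total — nearest standard size.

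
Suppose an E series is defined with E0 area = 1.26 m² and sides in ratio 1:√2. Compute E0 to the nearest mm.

Let the short side be w mm. Then w · w√2 = 1.26 m² = 1,260,000 mm².
w² = 1,260,000/√2, so w ≈ 943.9 mm; long side = w√2 ≈ 1334.9 mm.

944 × 1335 mm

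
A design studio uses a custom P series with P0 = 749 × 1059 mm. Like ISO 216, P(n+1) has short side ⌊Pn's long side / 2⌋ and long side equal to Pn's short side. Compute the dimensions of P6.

P1: ⌊1059/2⌋ × 749 = 529 × 749 mm
P2: ⌊749/2⌋ × 529 = 374 × 529 mm
P3: ⌊529/2⌋ × 374 = 264 × 374 mm
P4: ⌊374/2⌋ × 264 = 187 × 264 mm
P5: ⌊264/2⌋ × 187 = 132 × 187 mm
P6: ⌊187/2⌋ × 132 = 93 × 132 mm

93 × 132 mm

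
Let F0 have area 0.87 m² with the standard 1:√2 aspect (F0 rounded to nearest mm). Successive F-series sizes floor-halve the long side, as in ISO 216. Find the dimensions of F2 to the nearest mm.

392 × 554 mm

Let F0's short side be w mm. w · w√2 = 0.87 m² = 870,000 mm², so w ≈ 784.3 mm and w√2 ≈ 1109.2 mm → F0 = 784 × 1109 mm.
F1: ⌊1109/2⌋ × 784 = 554 × 784 mm
F2: ⌊784/2⌋ × 554 = 392 × 554 mm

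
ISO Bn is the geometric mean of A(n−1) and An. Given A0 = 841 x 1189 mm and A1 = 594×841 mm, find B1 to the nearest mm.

707 × 1000 mm

Short side: √(841 · 594) = √499554 ≈ 706.8 → 707 mm
Long side: √(1189 · 841) = √999949 ≈ 1000.0 → 1000 mm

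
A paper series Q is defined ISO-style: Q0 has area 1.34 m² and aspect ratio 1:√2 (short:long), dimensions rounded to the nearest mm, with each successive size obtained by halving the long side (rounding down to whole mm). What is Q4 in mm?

Let Q0's short side be w mm. w · w√2 = 1.34 m² = 1,340,000 mm², so w ≈ 973.4 mm and w√2 ≈ 1376.6 mm → Q0 = 973 × 1377 mm.
Q1: ⌊1377/2⌋ × 973 = 688 × 973 mm
Q2: ⌊973/2⌋ × 688 = 486 × 688 mm
Q3: ⌊688/2⌋ × 486 = 344 × 486 mm
Q4: ⌊486/2⌋ × 344 = 243 × 344 mm

243 × 344 mm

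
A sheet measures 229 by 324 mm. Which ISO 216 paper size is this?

Aspect ratio 324/229 ≈ 1.415 — close to the ISO √2 ≈ 1.414.
In the C-series (envelope sizes, between A and B): C4 = 229 × 324 mm.

C4 (229 × 324 mm)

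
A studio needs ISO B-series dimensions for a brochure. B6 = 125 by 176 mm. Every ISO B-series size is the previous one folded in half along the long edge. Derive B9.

B7: ⌊176/2⌋ × 125 = 88 × 125 mm
B8: ⌊125/2⌋ × 88 = 62 × 88 mm
B9: ⌊88/2⌋ × 62 = 44 × 62 mm

44 × 62 mm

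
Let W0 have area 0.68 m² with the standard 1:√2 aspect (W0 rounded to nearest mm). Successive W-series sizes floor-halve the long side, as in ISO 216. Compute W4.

173 × 245 mm

Let W0's short side be w mm. w · w√2 = 0.68 m² = 680,000 mm², so w ≈ 693.4 mm and w√2 ≈ 980.6 mm → W0 = 693 × 981 mm.
W1: ⌊981/2⌋ × 693 = 490 × 693 mm
W2: ⌊693/2⌋ × 490 = 346 × 490 mm
W3: ⌊490/2⌋ × 346 = 245 × 346 mm
W4: ⌊346/2⌋ × 245 = 173 × 245 mm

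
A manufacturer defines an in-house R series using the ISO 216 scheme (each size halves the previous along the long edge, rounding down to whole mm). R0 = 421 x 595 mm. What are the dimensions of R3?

148 × 210 mm

R1: ⌊595/2⌋ × 421 = 297 × 421 mm
R2: ⌊421/2⌋ × 297 = 210 × 297 mm
R3: ⌊297/2⌋ × 210 = 148 × 210 mm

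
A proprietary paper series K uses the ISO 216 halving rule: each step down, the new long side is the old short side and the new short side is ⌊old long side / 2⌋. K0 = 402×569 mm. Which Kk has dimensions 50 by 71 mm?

K0: 402 × 569 mm
K1: 284 × 402 mm
K2: 201 × 284 mm
K3: 142 × 201 mm
K4: 100 × 142 mm
K5: 71 × 100 mm
K6: 50 × 71 mm
K7: 35 × 50 mm
→ matches K6.

K6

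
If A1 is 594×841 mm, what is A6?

A2: ⌊841/2⌋ × 594 = 420 × 594 mm
A3: ⌊594/2⌋ × 420 = 297 × 420 mm
A4: ⌊420/2⌋ × 297 = 210 × 297 mm
A5: ⌊297/2⌋ × 210 = 148 × 210 mm
A6: ⌊210/2⌋ × 148 = 105 × 148 mm

105 × 148 mm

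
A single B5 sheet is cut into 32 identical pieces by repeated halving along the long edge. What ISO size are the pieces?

B10

32 = 2^5, so 5 halving steps.
B5 → B6 → … → B10 after 5 steps.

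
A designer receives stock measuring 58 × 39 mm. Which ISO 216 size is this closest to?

Aspect ratio 58/39 ≈ 1.487 (ISO target is √2 ≈ 1.414).
In the C-series (envelope sizes, between A and B): C9 = 40 × 57 mm.
Off by 2 mm total — nearest standard size.

C9 (40 × 57 mm)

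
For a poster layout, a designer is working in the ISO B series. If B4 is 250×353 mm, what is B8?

B5: ⌊353/2⌋ × 250 = 176 × 250 mm
B6: ⌊250/2⌋ × 176 = 125 × 176 mm
B7: ⌊176/2⌋ × 125 = 88 × 125 mm
B8: ⌊125/2⌋ × 88 = 62 × 88 mm

62 × 88 mm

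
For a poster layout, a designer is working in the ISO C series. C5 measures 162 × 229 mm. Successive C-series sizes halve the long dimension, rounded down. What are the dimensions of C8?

C6: ⌊229/2⌋ × 162 = 114 × 162 mm
C7: ⌊162/2⌋ × 114 = 81 × 114 mm
C8: ⌊114/2⌋ × 81 = 57 × 81 mm

57 × 81 mm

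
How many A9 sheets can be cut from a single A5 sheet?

A5 = 148 × 210 mm; A9 = 37 × 52 mm.
Each halving step doubles the count; 4 steps from A5 to A9.
2^4 = 16.

16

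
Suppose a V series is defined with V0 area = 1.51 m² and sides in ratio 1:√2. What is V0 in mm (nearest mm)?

Let the short side be w mm. Then w · w√2 = 1.51 m² = 1,510,000 mm².
w² = 1,510,000/√2, so w ≈ 1033.3 mm; long side = w√2 ≈ 1461.3 mm.

1033 × 1461 mm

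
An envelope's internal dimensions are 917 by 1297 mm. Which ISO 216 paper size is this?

C0 (917 × 1297 mm)

Aspect ratio 1297/917 ≈ 1.414 — close to the ISO √2 ≈ 1.414.
In the C-series (envelope sizes, between A and B): C0 = 917 × 1297 mm.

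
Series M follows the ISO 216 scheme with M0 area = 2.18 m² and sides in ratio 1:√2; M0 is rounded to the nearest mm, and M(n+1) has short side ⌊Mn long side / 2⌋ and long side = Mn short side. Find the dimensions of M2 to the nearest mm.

Let M0's short side be w mm. w · w√2 = 2.18 m² = 2,180,000 mm², so w ≈ 1241.6 mm and w√2 ≈ 1755.8 mm → M0 = 1242 × 1756 mm.
M1: ⌊1756/2⌋ × 1242 = 878 × 1242 mm
M2: ⌊1242/2⌋ × 878 = 621 × 878 mm

621 × 878 mm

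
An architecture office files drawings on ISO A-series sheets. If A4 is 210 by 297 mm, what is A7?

74 × 105 mm

A5: ⌊297/2⌋ × 210 = 148 × 210 mm
A6: ⌊210/2⌋ × 148 = 105 × 148 mm
A7: ⌊148/2⌋ × 105 = 74 × 105 mm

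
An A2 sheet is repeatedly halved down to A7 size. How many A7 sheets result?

A2 = 420 × 594 mm; A7 = 74 × 105 mm.
Each halving step doubles the count; 5 steps from A2 to A7.
2^5 = 32.

32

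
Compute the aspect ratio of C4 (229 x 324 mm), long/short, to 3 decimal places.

1.415

324 / 229 = 1.415
Matches √2 ≈ 1.414 — the ISO 216 defining ratio.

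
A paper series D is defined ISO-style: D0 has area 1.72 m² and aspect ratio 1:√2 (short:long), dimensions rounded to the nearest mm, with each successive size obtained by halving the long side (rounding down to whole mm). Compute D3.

Let D0's short side be w mm. w · w√2 = 1.72 m² = 1,720,000 mm², so w ≈ 1102.8 mm and w√2 ≈ 1559.6 mm → D0 = 1103 × 1560 mm.
D1: ⌊1560/2⌋ × 1103 = 780 × 1103 mm
D2: ⌊1103/2⌋ × 780 = 551 × 780 mm
D3: ⌊780/2⌋ × 551 = 390 × 551 mm

390 × 551 mm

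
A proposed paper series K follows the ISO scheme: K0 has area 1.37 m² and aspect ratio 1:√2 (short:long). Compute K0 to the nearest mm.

984 × 1392 mm

Let the short side be w mm. Then w · w√2 = 1.37 m² = 1,370,000 mm².
w² = 1,370,000/√2, so w ≈ 984.2 mm; long side = w√2 ≈ 1391.9 mm.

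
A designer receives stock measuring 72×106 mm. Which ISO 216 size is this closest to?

Aspect ratio 106/72 ≈ 1.472 (ISO target is √2 ≈ 1.414).
In the A-series (A0 area = 1 m²): A7 = 74 × 105 mm.
Off by 3 mm total — nearest standard size.

A7 (74 × 105 mm)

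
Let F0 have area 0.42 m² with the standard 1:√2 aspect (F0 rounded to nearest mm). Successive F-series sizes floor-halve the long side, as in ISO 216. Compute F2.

Let F0's short side be w mm. w · w√2 = 0.42 m² = 420,000 mm², so w ≈ 545.0 mm and w√2 ≈ 770.7 mm → F0 = 545 × 771 mm.
F1: ⌊771/2⌋ × 545 = 385 × 545 mm
F2: ⌊545/2⌋ × 385 = 272 × 385 mm

272 × 385 mm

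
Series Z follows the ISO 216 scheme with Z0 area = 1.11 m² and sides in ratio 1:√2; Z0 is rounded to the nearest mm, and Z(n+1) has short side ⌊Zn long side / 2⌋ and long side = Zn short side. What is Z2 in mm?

443 × 626 mm

Let Z0's short side be w mm. w · w√2 = 1.11 m² = 1,110,000 mm², so w ≈ 885.9 mm and w√2 ≈ 1252.9 mm → Z0 = 886 × 1253 mm.
Z1: ⌊1253/2⌋ × 886 = 626 × 886 mm
Z2: ⌊886/2⌋ × 626 = 443 × 626 mm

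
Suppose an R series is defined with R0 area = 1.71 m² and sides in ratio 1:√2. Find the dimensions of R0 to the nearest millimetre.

1100 × 1555 mm

Let the short side be w mm. Then w · w√2 = 1.71 m² = 1,710,000 mm².
w² = 1,710,000/√2, so w ≈ 1099.6 mm; long side = w√2 ≈ 1555.1 mm.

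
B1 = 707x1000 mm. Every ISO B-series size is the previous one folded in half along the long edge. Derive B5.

B2: ⌊1000/2⌋ × 707 = 500 × 707 mm
B3: ⌊707/2⌋ × 500 = 353 × 500 mm
B4: ⌊500/2⌋ × 353 = 250 × 353 mm
B5: ⌊353/2⌋ × 250 = 176 × 250 mm

176 × 250 mm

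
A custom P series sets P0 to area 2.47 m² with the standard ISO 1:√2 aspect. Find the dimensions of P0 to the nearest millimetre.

1322 × 1869 mm

Let the short side be w mm. Then w · w√2 = 2.47 m² = 2,470,000 mm².
w² = 2,470,000/√2, so w ≈ 1321.6 mm; long side = w√2 ≈ 1869.0 mm.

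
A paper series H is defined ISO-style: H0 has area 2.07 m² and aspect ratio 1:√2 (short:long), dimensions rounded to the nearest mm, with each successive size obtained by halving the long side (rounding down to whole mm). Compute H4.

302 × 427 mm

Let H0's short side be w mm. w · w√2 = 2.07 m² = 2,070,000 mm², so w ≈ 1209.8 mm and w√2 ≈ 1711.0 mm → H0 = 1210 × 1711 mm.
H1: ⌊1711/2⌋ × 1210 = 855 × 1210 mm
H2: ⌊1210/2⌋ × 855 = 605 × 855 mm
H3: ⌊855/2⌋ × 605 = 427 × 605 mm
H4: ⌊605/2⌋ × 427 = 302 × 427 mm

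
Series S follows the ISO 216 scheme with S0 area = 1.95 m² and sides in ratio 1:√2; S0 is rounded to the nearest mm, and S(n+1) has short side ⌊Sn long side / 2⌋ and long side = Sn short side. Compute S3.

Let S0's short side be w mm. w · w√2 = 1.95 m² = 1,950,000 mm², so w ≈ 1174.2 mm and w√2 ≈ 1660.6 mm → S0 = 1174 × 1661 mm.
S1: ⌊1661/2⌋ × 1174 = 830 × 1174 mm
S2: ⌊1174/2⌋ × 830 = 587 × 830 mm
S3: ⌊830/2⌋ × 587 = 415 × 587 mm

415 × 587 mm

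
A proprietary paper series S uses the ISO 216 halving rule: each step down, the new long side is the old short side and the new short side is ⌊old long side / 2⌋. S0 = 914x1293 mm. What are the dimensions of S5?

S1 = 646 × 914 mm (from S0 by 1 halving).
S2: ⌊914/2⌋ × 646 = 457 × 646 mm
S3: ⌊646/2⌋ × 457 = 323 × 457 mm
S4: ⌊457/2⌋ × 323 = 228 × 323 mm
S5: ⌊323/2⌋ × 228 = 161 × 228 mm

161 × 228 mm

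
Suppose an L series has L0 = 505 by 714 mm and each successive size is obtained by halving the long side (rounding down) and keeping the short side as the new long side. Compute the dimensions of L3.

178 × 252 mm

L1: ⌊714/2⌋ × 505 = 357 × 505 mm
L2: ⌊505/2⌋ × 357 = 252 × 357 mm
L3: ⌊357/2⌋ × 252 = 178 × 252 mm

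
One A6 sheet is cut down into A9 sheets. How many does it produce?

Each ISO step halves the sheet: 1 × A6 → 2 × A7 → 4 × A8 → 8 × A9
From A6 to A9 is 3 halving steps: 2^3 = 8.

8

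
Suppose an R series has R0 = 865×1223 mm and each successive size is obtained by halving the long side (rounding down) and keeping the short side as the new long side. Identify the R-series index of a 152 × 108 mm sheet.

R6

R0: 865 × 1223 mm
R1: 611 × 865 mm
R2: 432 × 611 mm
R3: 305 × 432 mm
R4: 216 × 305 mm
R5: 152 × 216 mm
R6: 108 × 152 mm
R7: 76 × 108 mm
→ matches R6.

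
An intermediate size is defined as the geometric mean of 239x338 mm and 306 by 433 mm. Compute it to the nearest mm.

Short side: √(239 · 306) = √73134 ≈ 270.4 → 270 mm
Long side: √(338 · 433) = √146354 ≈ 382.6 → 383 mm

270 × 383 mm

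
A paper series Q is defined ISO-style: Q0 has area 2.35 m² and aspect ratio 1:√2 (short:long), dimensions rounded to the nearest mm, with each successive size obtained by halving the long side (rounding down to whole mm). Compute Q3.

455 × 644 mm

Let Q0's short side be w mm. w · w√2 = 2.35 m² = 2,350,000 mm², so w ≈ 1289.1 mm and w√2 ≈ 1823.0 mm → Q0 = 1289 × 1823 mm.
Q1: ⌊1823/2⌋ × 1289 = 911 × 1289 mm
Q2: ⌊1289/2⌋ × 911 = 644 × 911 mm
Q3: ⌊911/2⌋ × 644 = 455 × 644 mm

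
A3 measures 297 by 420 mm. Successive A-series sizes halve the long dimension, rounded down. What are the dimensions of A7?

74 × 105 mm

A4: ⌊420/2⌋ × 297 = 210 × 297 mm
A5: ⌊297/2⌋ × 210 = 148 × 210 mm
A6: ⌊210/2⌋ × 148 = 105 × 148 mm
A7: ⌊148/2⌋ × 105 = 74 × 105 mm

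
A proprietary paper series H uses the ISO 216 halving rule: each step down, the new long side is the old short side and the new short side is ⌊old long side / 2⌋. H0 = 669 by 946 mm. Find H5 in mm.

H1: ⌊946/2⌋ × 669 = 473 × 669 mm
H2: ⌊669/2⌋ × 473 = 334 × 473 mm
H3: ⌊473/2⌋ × 334 = 236 × 334 mm
H4: ⌊334/2⌋ × 236 = 167 × 236 mm
H5: ⌊236/2⌋ × 167 = 118 × 167 mm

118 × 167 mm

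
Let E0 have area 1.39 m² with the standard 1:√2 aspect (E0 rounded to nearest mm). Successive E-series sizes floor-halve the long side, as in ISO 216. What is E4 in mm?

Let E0's short side be w mm. w · w√2 = 1.39 m² = 1,390,000 mm², so w ≈ 991.4 mm and w√2 ≈ 1402.1 mm → E0 = 991 × 1402 mm.
E1: ⌊1402/2⌋ × 991 = 701 × 991 mm
E2: ⌊991/2⌋ × 701 = 495 × 701 mm
E3: ⌊701/2⌋ × 495 = 350 × 495 mm
E4: ⌊495/2⌋ × 350 = 247 × 350 mm

247 × 350 mm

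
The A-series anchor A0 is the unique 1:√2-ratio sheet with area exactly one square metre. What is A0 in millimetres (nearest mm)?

Let the short side be w mm. Then the long side is w√2 and w · w√2 = 10⁶ mm².
w² = 10⁶/√2, so w = 1000 / 2^(1/4) ≈ 840.9 mm; long side = 1000 · 2^(1/4) ≈ 1189.2 mm.

841 × 1189 mm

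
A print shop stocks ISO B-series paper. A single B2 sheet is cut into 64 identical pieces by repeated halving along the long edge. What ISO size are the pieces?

B8

64 = 2^6, so 6 halving steps.
B2 → B3 → … → B8 after 6 steps.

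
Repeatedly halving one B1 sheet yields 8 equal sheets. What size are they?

B4

8 = 2^3, so 3 halving steps.
B1 → B2 → … → B4 after 3 steps.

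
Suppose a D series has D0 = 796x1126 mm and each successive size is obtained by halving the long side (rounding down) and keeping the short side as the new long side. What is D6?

D1 = 563 × 796 mm (from D0 by 1 halving).
D2: ⌊796/2⌋ × 563 = 398 × 563 mm
D3: ⌊563/2⌋ × 398 = 281 × 398 mm
D4: ⌊398/2⌋ × 281 = 199 × 281 mm
D5: ⌊281/2⌋ × 199 = 140 × 199 mm
D6: ⌊199/2⌋ × 140 = 99 × 140 mm

99 × 140 mm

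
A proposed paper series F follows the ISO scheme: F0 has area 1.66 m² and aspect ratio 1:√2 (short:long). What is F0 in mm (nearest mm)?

1083 × 1532 mm

Let the short side be w mm. Then w · w√2 = 1.66 m² = 1,660,000 mm².
w² = 1,660,000/√2, so w ≈ 1083.4 mm; long side = w√2 ≈ 1532.2 mm.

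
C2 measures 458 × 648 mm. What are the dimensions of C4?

229 × 324 mm

C3: ⌊648/2⌋ × 458 = 324 × 458 mm
C4: ⌊458/2⌋ × 324 = 229 × 324 mm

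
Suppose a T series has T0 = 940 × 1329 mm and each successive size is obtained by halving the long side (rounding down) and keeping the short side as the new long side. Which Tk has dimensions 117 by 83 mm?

T0: 940 × 1329 mm
T1: 664 × 940 mm
T2: 470 × 664 mm
T3: 332 × 470 mm
T4: 235 × 332 mm
T5: 166 × 235 mm
T6: 117 × 166 mm
T7: 83 × 117 mm
T8: 58 × 83 mm
→ matches T7.

T7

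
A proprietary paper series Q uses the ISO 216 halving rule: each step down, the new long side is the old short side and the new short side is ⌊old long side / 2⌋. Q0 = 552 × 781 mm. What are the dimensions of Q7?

Q1 = 390 × 552 mm (from Q0 by 1 halving).
Q2: ⌊552/2⌋ × 390 = 276 × 390 mm
Q3: ⌊390/2⌋ × 276 = 195 × 276 mm
Q4: ⌊276/2⌋ × 195 = 138 × 195 mm
Q5: ⌊195/2⌋ × 138 = 97 × 138 mm
Q6: ⌊138/2⌋ × 97 = 69 × 97 mm
Q7: ⌊97/2⌋ × 69 = 48 × 69 mm

48 × 69 mm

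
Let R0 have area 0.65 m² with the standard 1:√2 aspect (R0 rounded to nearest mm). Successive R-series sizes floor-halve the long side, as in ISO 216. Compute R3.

239 × 339 mm

Let R0's short side be w mm. w · w√2 = 0.65 m² = 650,000 mm², so w ≈ 678.0 mm and w√2 ≈ 958.8 mm → R0 = 678 × 959 mm.
R1: ⌊959/2⌋ × 678 = 479 × 678 mm
R2: ⌊678/2⌋ × 479 = 339 × 479 mm
R3: ⌊479/2⌋ × 339 = 239 × 339 mm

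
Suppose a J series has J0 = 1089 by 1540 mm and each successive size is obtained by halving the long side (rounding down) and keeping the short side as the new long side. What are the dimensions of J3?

385 × 544 mm

J1: ⌊1540/2⌋ × 1089 = 770 × 1089 mm
J2: ⌊1089/2⌋ × 770 = 544 × 770 mm
J3: ⌊770/2⌋ × 544 = 385 × 544 mm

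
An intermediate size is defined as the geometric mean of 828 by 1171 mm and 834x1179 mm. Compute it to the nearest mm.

Short side: √(828 · 834) = √690552 ≈ 831.0 → 831 mm
Long side: √(1171 · 1179) = √1380609 ≈ 1175.0 → 1175 mm

831 × 1175 mm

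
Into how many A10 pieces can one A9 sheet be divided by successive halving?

Each ISO step halves the sheet: 1 × A9 → 2 × A10
From A9 to A10 is 1 halving step: 2^1 = 2.

2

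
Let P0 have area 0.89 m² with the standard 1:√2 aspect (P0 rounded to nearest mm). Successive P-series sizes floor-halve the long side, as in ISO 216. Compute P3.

Let P0's short side be w mm. w · w√2 = 0.89 m² = 890,000 mm², so w ≈ 793.3 mm and w√2 ≈ 1121.9 mm → P0 = 793 × 1122 mm.
P1: ⌊1122/2⌋ × 793 = 561 × 793 mm
P2: ⌊793/2⌋ × 561 = 396 × 561 mm
P3: ⌊561/2⌋ × 396 = 280 × 396 mm

280 × 396 mm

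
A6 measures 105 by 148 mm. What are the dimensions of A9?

37 × 52 mm

A7: ⌊148/2⌋ × 105 = 74 × 105 mm
A8: ⌊105/2⌋ × 74 = 52 × 74 mm
A9: ⌊74/2⌋ × 52 = 37 × 52 mm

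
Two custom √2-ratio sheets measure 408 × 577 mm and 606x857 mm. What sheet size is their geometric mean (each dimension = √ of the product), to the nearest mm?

497 × 703 mm

Short side: √(408 · 606) = √247248 ≈ 497.2 → 497 mm
Long side: √(577 · 857) = √494489 ≈ 703.2 → 703 mm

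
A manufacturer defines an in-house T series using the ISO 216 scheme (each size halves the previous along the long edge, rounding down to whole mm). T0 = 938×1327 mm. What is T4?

T1 = 663 × 938 mm (from T0 by 1 halving).
T2: ⌊938/2⌋ × 663 = 469 × 663 mm
T3: ⌊663/2⌋ × 469 = 331 × 469 mm
T4: ⌊469/2⌋ × 331 = 234 × 331 mm

234 × 331 mm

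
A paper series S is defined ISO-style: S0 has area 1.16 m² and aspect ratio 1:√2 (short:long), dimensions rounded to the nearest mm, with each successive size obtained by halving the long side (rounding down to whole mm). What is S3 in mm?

320 × 453 mm

Let S0's short side be w mm. w · w√2 = 1.16 m² = 1,160,000 mm², so w ≈ 905.7 mm and w√2 ≈ 1280.8 mm → S0 = 906 × 1281 mm.
S1: ⌊1281/2⌋ × 906 = 640 × 906 mm
S2: ⌊906/2⌋ × 640 = 453 × 640 mm
S3: ⌊640/2⌋ × 453 = 320 × 453 mm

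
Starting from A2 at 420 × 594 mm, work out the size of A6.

105 × 148 mm

A3: ⌊594/2⌋ × 420 = 297 × 420 mm
A4: ⌊420/2⌋ × 297 = 210 × 297 mm
A5: ⌊297/2⌋ × 210 = 148 × 210 mm
A6: ⌊210/2⌋ × 148 = 105 × 148 mm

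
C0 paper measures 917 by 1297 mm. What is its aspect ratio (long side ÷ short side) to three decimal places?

1.414

1297 / 917 = 1.414
Matches √2 ≈ 1.414 — the ISO 216 defining ratio.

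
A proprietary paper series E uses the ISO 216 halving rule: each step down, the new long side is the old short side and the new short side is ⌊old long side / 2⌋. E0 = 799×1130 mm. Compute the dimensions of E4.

E1: ⌊1130/2⌋ × 799 = 565 × 799 mm
E2: ⌊799/2⌋ × 565 = 399 × 565 mm
E3: ⌊565/2⌋ × 399 = 282 × 399 mm
E4: ⌊399/2⌋ × 282 = 199 × 282 mm

199 × 282 mm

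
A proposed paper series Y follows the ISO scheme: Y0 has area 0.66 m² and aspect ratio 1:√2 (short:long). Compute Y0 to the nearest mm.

Let the short side be w mm. Then w · w√2 = 0.66 m² = 660,000 mm².
w² = 660,000/√2, so w ≈ 683.1 mm; long side = w√2 ≈ 966.1 mm.

683 × 966 mm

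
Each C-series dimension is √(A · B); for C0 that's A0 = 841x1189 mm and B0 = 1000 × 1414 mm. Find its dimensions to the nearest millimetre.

917 × 1297 mm

Short: √(841 · 1000) = √841000 ≈ 917.1 mm.
Long: √(1189 · 1414) = √1681246 ≈ 1296.6 mm.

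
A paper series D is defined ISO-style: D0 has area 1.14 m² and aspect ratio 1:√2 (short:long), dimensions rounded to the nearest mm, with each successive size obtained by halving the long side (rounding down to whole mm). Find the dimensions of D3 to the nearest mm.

Let D0's short side be w mm. w · w√2 = 1.14 m² = 1,140,000 mm², so w ≈ 897.8 mm and w√2 ≈ 1269.7 mm → D0 = 898 × 1270 mm.
D1: ⌊1270/2⌋ × 898 = 635 × 898 mm
D2: ⌊898/2⌋ × 635 = 449 × 635 mm
D3: ⌊635/2⌋ × 449 = 317 × 449 mm

317 × 449 mm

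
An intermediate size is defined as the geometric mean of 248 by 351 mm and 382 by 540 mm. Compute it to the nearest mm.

308 × 435 mm

Short side: √(248 · 382) = √94736 ≈ 307.8 → 308 mm
Long side: √(351 · 540) = √189540 ≈ 435.4 → 435 mm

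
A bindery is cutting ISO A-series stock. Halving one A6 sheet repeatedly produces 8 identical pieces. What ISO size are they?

8 = 2^3, so 3 halving steps.
A6 → A7 → … → A9 after 3 steps.

A9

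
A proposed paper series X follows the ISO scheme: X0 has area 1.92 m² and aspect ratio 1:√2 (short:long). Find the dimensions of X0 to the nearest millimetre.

Let the short side be w mm. Then w · w√2 = 1.92 m² = 1,920,000 mm².
w² = 1,920,000/√2, so w ≈ 1165.2 mm; long side = w√2 ≈ 1647.8 mm.

1165 × 1648 mm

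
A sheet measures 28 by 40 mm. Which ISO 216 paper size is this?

C10 (28 × 40 mm)

Aspect ratio 40/28 ≈ 1.429 — close to the ISO √2 ≈ 1.414.
In the C-series (envelope sizes, between A and B): C10 = 28 × 40 mm.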